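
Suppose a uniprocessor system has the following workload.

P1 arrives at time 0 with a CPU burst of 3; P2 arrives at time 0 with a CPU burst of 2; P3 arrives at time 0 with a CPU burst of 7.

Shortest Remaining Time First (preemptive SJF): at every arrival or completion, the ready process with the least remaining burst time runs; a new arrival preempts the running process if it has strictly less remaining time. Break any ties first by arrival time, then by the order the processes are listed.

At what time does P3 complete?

Timeline: | P2 0-2 | P1 2-5 | P3 5-12 |
Completion: P1=5  P2=2  P3=12

12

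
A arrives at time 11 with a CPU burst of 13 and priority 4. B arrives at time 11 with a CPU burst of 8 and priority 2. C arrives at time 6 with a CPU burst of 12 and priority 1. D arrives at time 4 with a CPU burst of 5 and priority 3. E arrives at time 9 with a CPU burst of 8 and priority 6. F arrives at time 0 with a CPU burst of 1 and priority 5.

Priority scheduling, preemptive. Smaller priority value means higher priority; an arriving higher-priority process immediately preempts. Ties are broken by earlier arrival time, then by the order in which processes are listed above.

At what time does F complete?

1

Schedule: | F 0-1 | idle 1-4 | D 4-6 | C 6-18 | B 18-26 | D 26-29 | A 29-42 | E 42-50 |
Completion: A=42  B=26  C=18  D=29  E=50  F=1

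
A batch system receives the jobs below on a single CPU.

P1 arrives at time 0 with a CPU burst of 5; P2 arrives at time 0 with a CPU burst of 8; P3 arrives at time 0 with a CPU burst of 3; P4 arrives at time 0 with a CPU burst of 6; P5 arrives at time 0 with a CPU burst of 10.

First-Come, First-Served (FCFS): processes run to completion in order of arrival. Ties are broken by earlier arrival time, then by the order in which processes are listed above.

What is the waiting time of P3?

Schedule: | P1 0-5 | P2 5-13 | P3 13-16 | P4 16-22 | P5 22-32 |
Completion: P1=5  P2=13  P3=16  P4=22  P5=32
Turnaround (C−A): P1=5  P2=13  P3=16  P4=22  P5=32
Waiting(P3) = turnaround − burst = 16 − 3 = 13

13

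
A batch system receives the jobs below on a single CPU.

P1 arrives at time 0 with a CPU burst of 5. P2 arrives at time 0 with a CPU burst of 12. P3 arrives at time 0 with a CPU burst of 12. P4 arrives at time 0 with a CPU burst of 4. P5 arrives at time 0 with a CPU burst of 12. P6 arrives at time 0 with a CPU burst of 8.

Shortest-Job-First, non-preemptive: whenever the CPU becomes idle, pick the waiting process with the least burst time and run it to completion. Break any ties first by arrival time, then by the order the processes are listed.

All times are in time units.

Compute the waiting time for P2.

Gantt: | P4 0-4 | P1 4-9 | P6 9-17 | P2 17-29 | P3 29-41 | P5 41-53 |
Completion: P1=9  P2=29  P3=41  P4=4  P5=53  P6=17
Waiting(P2) = turnaround − burst = 29 − 12 = 17

17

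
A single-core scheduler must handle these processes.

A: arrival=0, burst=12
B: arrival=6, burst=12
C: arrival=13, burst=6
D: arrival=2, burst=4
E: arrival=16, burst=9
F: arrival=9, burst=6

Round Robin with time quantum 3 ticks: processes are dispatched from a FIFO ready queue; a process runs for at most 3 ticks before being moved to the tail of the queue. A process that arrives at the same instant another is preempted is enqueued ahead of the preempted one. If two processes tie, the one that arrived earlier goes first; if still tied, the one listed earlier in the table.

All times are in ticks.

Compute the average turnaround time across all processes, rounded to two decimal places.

Schedule: | A 0-3 | D 3-6 | A 6-9 | B 9-12 | D 12-13 | F 13-16 | A 16-19 | B 19-22 | C 22-25 | E 25-28 | F 28-31 | A 31-34 | B 34-37 | C 37-40 | E 40-43 | B 43-46 | E 46-49 |
Completion: A=34  B=46  C=40  D=13  E=49  F=31
Turnaround times: A=34, B=40, C=27, D=11, E=33, F=22
Average turnaround = (34+40+27+11+33+22) / 6 = 167/6 = 27.83

27.83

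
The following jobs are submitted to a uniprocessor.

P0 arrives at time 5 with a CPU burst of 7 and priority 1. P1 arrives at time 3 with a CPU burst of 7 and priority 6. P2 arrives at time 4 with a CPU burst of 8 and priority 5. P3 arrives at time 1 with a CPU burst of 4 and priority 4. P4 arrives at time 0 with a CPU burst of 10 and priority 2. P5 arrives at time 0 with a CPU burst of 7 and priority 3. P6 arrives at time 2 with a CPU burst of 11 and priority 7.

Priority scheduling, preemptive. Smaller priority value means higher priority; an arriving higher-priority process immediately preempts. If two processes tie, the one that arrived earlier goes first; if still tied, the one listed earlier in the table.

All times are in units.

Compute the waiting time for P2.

24

Gantt: | P4 0-5 | P0 5-12 | P4 12-17 | P5 17-24 | P3 24-28 | P2 28-36 | P1 36-43 | P6 43-54 |
Completion: P0=12  P1=43  P2=36  P3=28  P4=17  P5=24  P6=54
Waiting(P2) = turnaround − burst = 32 − 8 = 24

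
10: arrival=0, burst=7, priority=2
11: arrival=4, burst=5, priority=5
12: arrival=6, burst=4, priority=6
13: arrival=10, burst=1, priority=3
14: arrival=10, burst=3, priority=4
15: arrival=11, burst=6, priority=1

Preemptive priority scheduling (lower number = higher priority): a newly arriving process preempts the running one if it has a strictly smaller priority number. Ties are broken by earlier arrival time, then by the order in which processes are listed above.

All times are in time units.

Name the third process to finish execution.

15

Timeline: | 10 0-7 | 11 7-10 | 13 10-11 | 15 11-17 | 14 17-20 | 11 20-22 | 12 22-26 |
Completion: 10=7  11=22  12=26  13=11  14=20  15=17
Finish order: 10 → 13 → 15 → 14 → 11 → 12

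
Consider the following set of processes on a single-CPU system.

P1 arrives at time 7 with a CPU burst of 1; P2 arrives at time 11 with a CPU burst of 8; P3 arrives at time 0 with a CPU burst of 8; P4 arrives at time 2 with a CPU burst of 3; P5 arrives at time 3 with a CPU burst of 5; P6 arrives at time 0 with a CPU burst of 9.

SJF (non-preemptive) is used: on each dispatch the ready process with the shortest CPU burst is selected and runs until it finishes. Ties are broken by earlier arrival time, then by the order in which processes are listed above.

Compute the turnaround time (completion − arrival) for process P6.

Timeline: | P3 0-8 | P1 8-9 | P4 9-12 | P5 12-17 | P2 17-25 | P6 25-34 |
Completion: P1=9  P2=25  P3=8  P4=12  P5=17  P6=34
Turnaround(P6) = completion − arrival = 34 − 0 = 34

34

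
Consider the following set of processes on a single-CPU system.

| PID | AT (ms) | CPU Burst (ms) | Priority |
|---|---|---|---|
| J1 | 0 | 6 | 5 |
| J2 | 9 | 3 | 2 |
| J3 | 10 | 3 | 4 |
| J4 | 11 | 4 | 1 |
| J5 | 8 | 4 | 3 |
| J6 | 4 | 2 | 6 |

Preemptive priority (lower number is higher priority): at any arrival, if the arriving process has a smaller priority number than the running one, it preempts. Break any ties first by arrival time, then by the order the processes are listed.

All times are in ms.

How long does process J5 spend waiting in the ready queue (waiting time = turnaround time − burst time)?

7

Gantt: | J1 0-6 | J6 6-8 | J5 8-9 | J2 9-11 | J4 11-15 | J2 15-16 | J5 16-19 | J3 19-22 |
Completion: J1=6  J2=16  J3=22  J4=15  J5=19  J6=8
Waiting(J5) = turnaround − burst = 11 − 4 = 7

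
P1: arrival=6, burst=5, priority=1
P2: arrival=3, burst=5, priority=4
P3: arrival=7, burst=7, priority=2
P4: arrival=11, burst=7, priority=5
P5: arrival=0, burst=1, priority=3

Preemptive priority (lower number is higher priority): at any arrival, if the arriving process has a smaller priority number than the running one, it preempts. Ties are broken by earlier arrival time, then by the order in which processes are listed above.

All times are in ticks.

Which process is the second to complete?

P1

Gantt: | P5 0-1 | idle 1-3 | P2 3-6 | P1 6-11 | P3 11-18 | P2 18-20 | P4 20-27 |
Completion: P1=11  P2=20  P3=18  P4=27  P5=1
Finish order: P5 → P1 → P3 → P2 → P4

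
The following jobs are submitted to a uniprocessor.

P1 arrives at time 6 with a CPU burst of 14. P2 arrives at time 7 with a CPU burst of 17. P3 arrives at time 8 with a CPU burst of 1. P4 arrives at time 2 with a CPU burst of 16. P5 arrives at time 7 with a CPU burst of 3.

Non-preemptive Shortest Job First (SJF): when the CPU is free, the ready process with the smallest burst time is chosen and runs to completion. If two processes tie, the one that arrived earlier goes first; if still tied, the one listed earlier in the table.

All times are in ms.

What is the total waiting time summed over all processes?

Gantt: | idle 0-2 | P4 2-18 | P3 18-19 | P5 19-22 | P1 22-36 | P2 36-53 |
Completion: P1=36  P2=53  P3=19  P4=18  P5=22
Turnaround (C−A): P1=30  P2=46  P3=11  P4=16  P5=15
Waiting = turnaround − burst: P1=16, P2=29, P3=10, P4=0, P5=12
Total waiting = 16 + 29 + 10 + 0 + 12 = 67

67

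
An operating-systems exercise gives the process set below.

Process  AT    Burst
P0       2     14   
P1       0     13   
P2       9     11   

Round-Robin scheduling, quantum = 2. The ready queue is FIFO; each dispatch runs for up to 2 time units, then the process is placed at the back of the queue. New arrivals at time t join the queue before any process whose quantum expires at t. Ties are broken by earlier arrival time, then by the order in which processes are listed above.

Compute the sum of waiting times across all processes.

57

Timeline: | P1 0-2 | P0 2-4 | P1 4-6 | P0 6-8 | P1 8-10 | P0 10-12 | P2 12-14 | P1 14-16 | P0 16-18 | P2 18-20 | P1 20-22 | P0 22-24 | P2 24-26 | P1 26-28 | P0 28-30 | P2 30-32 | P1 32-33 | P0 33-35 | P2 35-38 |
Completion: P0=35  P1=33  P2=38
Turnaround (C−A): P0=33  P1=33  P2=29
Waiting = turnaround − burst: P0=19, P1=20, P2=18
Total waiting = 19 + 20 + 18 = 57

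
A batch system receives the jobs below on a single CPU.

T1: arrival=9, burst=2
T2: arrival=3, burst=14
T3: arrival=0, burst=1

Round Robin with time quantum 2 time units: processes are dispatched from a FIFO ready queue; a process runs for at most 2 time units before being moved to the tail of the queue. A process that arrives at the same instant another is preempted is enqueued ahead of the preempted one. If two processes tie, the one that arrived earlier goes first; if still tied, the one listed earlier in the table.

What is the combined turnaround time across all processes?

Schedule: | T3 0-1 | idle 1-3 | T2 3-9 | T1 9-11 | T2 11-19 |
Completion: T1=11  T2=19  T3=1
Turnaround = completion − arrival: T1=2, T2=16, T3=1
Total turnaround = 2 + 16 + 1 = 19

19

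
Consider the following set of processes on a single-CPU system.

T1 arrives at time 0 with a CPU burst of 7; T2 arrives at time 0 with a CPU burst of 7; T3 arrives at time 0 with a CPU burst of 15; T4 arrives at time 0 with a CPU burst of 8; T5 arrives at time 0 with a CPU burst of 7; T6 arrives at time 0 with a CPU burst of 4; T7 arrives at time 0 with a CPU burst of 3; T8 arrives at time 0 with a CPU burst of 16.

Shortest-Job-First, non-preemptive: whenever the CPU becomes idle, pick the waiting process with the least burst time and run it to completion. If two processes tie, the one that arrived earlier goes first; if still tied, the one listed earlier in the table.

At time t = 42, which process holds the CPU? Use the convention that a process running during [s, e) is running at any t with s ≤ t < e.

Gantt: | T7 0-3 | T6 3-7 | T1 7-14 | T2 14-21 | T5 21-28 | T4 28-36 | T3 36-51 | T8 51-67 |
Completion: T1=14  T2=21  T3=51  T4=36  T5=28  T6=7  T7=3  T8=67
Turnaround (C−A): T1=14  T2=21  T3=51  T4=36  T5=28  T6=7  T7=3  T8=67

T3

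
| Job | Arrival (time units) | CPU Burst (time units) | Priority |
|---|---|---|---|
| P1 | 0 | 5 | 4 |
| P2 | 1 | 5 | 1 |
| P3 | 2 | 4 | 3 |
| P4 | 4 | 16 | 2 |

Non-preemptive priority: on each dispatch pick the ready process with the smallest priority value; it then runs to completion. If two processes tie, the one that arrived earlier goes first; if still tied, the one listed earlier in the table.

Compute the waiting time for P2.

4

Schedule: | P1 0-5 | P2 5-10 | P4 10-26 | P3 26-30 |
Completion: P1=5  P2=10  P3=30  P4=26
Turnaround (C−A): P1=5  P2=9  P3=28  P4=22
Waiting(P2) = turnaround − burst = 9 − 5 = 4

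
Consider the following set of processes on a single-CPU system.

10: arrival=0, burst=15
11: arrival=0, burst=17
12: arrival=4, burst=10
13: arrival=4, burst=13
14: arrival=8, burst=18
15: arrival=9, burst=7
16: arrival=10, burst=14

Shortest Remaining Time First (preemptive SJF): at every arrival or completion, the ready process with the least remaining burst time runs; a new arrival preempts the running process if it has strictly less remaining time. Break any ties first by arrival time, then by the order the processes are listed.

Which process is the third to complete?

10

Gantt: | 10 0-4 | 12 4-14 | 15 14-21 | 10 21-32 | 13 32-45 | 16 45-59 | 11 59-76 | 14 76-94 |
Completion: 10=32  11=76  12=14  13=45  14=94  15=21  16=59
Turnaround (C−A): 10=32  11=76  12=10  13=41  14=86  15=12  16=49
Finish order: 12 → 15 → 10 → 13 → 16 → 11 → 14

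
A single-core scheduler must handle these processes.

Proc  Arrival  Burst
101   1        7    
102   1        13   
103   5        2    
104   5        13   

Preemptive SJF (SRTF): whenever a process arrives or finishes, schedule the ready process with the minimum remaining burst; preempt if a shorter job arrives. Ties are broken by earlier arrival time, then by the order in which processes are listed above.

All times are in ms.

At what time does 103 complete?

7

Timeline: | idle 0-1 | 101 1-5 | 103 5-7 | 101 7-10 | 102 10-23 | 104 23-36 |
Completion: 101=10  102=23  103=7  104=36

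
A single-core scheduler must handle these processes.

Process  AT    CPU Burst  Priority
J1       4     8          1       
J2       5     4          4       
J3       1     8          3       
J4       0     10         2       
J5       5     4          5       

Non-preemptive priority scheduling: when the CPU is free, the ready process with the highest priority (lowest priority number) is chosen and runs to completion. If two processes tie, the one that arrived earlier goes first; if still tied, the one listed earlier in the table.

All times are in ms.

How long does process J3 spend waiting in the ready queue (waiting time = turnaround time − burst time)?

17

Schedule: | J4 0-10 | J1 10-18 | J3 18-26 | J2 26-30 | J5 30-34 |
Completion: J1=18  J2=30  J3=26  J4=10  J5=34
Turnaround (C−A): J1=14  J2=25  J3=25  J4=10  J5=29
Waiting(J3) = turnaround − burst = 25 − 8 = 17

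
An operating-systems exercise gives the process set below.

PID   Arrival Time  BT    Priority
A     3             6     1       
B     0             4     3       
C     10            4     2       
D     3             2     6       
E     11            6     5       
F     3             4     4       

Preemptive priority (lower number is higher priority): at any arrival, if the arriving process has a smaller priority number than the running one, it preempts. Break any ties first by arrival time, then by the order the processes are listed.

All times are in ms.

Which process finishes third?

Gantt: | B 0-3 | A 3-9 | B 9-10 | C 10-14 | F 14-18 | E 18-24 | D 24-26 |
Completion: A=9  B=10  C=14  D=26  E=24  F=18
Finish order: A → B → C → F → E → D

C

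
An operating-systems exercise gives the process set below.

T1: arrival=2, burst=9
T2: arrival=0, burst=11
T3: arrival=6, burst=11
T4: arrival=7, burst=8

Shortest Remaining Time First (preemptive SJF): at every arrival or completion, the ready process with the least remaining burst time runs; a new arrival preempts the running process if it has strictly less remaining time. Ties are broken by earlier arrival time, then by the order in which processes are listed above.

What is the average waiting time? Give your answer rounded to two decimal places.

Gantt: | T2 0-11 | T4 11-19 | T1 19-28 | T3 28-39 |
Completion: T1=28  T2=11  T3=39  T4=19
Turnaround (C−A): T1=26  T2=11  T3=33  T4=12
Waiting times: T1=17, T2=0, T3=22, T4=4
Average waiting = (17+0+22+4) / 4 = 43/4 = 10.75

10.75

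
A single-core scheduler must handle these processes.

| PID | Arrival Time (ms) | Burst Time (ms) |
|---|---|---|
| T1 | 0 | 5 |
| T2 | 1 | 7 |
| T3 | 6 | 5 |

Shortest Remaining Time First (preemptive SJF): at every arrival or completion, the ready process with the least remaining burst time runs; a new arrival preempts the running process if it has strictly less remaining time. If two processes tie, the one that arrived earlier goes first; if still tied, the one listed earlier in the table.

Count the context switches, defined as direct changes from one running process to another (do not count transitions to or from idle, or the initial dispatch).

Gantt: | T1 0-5 | T2 5-6 | T3 6-11 | T2 11-17 |
Completion: T1=5  T2=17  T3=11
Turnaround (C−A): T1=5  T2=16  T3=5

3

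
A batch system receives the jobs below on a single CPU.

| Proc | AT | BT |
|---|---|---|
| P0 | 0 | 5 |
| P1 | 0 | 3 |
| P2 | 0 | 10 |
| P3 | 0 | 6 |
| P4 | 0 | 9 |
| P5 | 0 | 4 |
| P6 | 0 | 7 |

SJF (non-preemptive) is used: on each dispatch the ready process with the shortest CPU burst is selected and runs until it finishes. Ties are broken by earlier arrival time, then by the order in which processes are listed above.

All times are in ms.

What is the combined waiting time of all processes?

99

Gantt: | P1 0-3 | P5 3-7 | P0 7-12 | P3 12-18 | P6 18-25 | P4 25-34 | P2 34-44 |
Completion: P0=12  P1=3  P2=44  P3=18  P4=34  P5=7  P6=25
Waiting = turnaround − burst: P0=7, P1=0, P2=34, P3=12, P4=25, P5=3, P6=18
Total waiting = 7 + 0 + 34 + 12 + 25 + 3 + 18 = 99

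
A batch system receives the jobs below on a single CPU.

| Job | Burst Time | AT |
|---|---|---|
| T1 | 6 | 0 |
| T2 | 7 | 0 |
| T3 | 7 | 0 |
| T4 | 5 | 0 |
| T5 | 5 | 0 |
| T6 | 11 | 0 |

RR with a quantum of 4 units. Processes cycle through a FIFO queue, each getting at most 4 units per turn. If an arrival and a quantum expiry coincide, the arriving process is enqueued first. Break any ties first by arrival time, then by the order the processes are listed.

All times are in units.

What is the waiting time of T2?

Timeline: | T1 0-4 | T2 4-8 | T3 8-12 | T4 12-16 | T5 16-20 | T6 20-24 | T1 24-26 | T2 26-29 | T3 29-32 | T4 32-33 | T5 33-34 | T6 34-41 |
Completion: T1=26  T2=29  T3=32  T4=33  T5=34  T6=41
Turnaround (C−A): T1=26  T2=29  T3=32  T4=33  T5=34  T6=41
Waiting(T2) = turnaround − burst = 29 − 7 = 22

22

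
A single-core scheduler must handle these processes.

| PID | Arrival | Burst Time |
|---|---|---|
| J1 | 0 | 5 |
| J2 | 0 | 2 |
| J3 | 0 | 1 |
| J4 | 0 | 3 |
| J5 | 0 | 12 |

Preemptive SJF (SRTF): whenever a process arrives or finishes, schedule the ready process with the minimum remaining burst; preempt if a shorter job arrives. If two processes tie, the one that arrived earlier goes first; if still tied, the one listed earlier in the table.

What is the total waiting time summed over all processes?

Timeline: | J3 0-1 | J2 1-3 | J4 3-6 | J1 6-11 | J5 11-23 |
Completion: J1=11  J2=3  J3=1  J4=6  J5=23
Turnaround (C−A): J1=11  J2=3  J3=1  J4=6  J5=23
Waiting = turnaround − burst: J1=6, J2=1, J3=0, J4=3, J5=11
Total waiting = 6 + 1 + 0 + 3 + 11 = 21

21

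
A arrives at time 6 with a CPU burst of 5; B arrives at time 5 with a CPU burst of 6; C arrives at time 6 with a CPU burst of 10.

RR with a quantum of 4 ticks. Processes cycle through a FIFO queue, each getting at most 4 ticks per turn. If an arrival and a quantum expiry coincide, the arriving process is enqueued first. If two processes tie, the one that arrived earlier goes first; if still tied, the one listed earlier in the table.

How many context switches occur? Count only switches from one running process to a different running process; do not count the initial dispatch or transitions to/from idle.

5

Gantt: | idle 0-5 | B 5-9 | A 9-13 | C 13-17 | B 17-19 | A 19-20 | C 20-26 |
Completion: A=20  B=19  C=26
Turnaround (C−A): A=14  B=14  C=20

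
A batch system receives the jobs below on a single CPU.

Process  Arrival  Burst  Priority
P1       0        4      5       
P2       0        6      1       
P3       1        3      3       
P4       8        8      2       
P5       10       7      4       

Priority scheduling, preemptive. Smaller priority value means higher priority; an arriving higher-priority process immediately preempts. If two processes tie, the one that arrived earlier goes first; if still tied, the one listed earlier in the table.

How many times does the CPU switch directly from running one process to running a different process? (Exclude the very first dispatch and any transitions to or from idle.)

5

Timeline: | P2 0-6 | P3 6-8 | P4 8-16 | P3 16-17 | P5 17-24 | P1 24-28 |
Completion: P1=28  P2=6  P3=17  P4=16  P5=24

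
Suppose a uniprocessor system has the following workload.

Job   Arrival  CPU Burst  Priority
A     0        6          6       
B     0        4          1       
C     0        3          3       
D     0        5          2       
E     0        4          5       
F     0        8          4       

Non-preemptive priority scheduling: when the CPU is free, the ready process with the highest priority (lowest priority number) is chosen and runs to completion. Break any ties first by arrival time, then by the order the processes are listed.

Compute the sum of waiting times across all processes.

Schedule: | B 0-4 | D 4-9 | C 9-12 | F 12-20 | E 20-24 | A 24-30 |
Completion: A=30  B=4  C=12  D=9  E=24  F=20
Turnaround (C−A): A=30  B=4  C=12  D=9  E=24  F=20
Waiting = turnaround − burst: A=24, B=0, C=9, D=4, E=20, F=12
Total waiting = 24 + 0 + 9 + 4 + 20 + 12 = 69

69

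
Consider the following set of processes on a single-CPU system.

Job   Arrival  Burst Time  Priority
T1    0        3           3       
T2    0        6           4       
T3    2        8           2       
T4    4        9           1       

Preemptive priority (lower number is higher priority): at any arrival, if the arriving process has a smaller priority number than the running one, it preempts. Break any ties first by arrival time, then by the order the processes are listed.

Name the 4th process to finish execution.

T2

Timeline: | T1 0-2 | T3 2-4 | T4 4-13 | T3 13-19 | T1 19-20 | T2 20-26 |
Completion: T1=20  T2=26  T3=19  T4=13
Turnaround (C−A): T1=20  T2=26  T3=17  T4=9
Finish order: T4 → T3 → T1 → T2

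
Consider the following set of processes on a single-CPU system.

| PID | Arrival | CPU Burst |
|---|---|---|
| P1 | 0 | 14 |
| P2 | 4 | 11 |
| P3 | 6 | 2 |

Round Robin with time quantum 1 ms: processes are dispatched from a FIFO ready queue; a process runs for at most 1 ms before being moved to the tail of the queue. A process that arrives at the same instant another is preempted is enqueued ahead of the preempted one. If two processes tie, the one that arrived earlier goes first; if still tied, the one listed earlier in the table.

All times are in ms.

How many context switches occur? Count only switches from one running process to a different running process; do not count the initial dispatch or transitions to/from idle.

23

Schedule: | P1 0-4 | P2 4-5 | P1 5-6 | P2 6-7 | P3 7-8 | P1 8-9 | P2 9-10 | P3 10-11 | P1 11-12 | P2 12-13 | P1 13-14 | P2 14-15 | P1 15-16 | P2 16-17 | P1 17-18 | P2 18-19 | P1 19-20 | P2 20-21 | P1 21-22 | P2 22-23 | P1 23-24 | P2 24-25 | P1 25-26 | P2 26-27 |
Completion: P1=26  P2=27  P3=11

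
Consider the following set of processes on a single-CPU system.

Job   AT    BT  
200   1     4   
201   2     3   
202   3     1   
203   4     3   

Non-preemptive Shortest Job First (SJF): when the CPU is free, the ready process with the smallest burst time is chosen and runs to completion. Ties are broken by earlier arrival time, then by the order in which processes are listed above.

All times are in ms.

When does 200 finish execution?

Schedule: | idle 0-1 | 200 1-5 | 202 5-6 | 201 6-9 | 203 9-12 |
Completion: 200=5  201=9  202=6  203=12
Turnaround (C−A): 200=4  201=7  202=3  203=8

5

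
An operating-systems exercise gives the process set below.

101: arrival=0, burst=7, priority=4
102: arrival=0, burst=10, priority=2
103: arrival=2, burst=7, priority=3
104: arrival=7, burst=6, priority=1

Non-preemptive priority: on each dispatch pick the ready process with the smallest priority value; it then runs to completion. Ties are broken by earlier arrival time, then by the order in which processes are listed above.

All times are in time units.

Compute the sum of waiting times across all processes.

40

Timeline: | 102 0-10 | 104 10-16 | 103 16-23 | 101 23-30 |
Completion: 101=30  102=10  103=23  104=16
Turnaround (C−A): 101=30  102=10  103=21  104=9
Waiting = turnaround − burst: 101=23, 102=0, 103=14, 104=3
Total waiting = 23 + 0 + 14 + 3 = 40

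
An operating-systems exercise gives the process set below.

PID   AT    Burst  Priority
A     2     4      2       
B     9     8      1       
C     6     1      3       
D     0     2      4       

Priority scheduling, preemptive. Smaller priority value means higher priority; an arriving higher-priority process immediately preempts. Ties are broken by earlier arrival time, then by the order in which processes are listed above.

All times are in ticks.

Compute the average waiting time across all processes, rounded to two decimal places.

Gantt: | D 0-2 | A 2-6 | C 6-7 | idle 7-9 | B 9-17 |
Completion: A=6  B=17  C=7  D=2
Turnaround (C−A): A=4  B=8  C=1  D=2
Waiting times: A=0, B=0, C=0, D=0
Average waiting = (0+0+0+0) / 4 = 0/4 = 0.00

0.00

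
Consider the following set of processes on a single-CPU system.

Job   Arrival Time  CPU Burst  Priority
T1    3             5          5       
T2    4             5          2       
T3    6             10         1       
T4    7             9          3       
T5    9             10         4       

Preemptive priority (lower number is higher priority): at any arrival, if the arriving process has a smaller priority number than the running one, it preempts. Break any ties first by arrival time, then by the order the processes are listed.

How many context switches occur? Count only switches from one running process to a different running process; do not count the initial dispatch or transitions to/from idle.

Gantt: | idle 0-3 | T1 3-4 | T2 4-6 | T3 6-16 | T2 16-19 | T4 19-28 | T5 28-38 | T1 38-42 |
Completion: T1=42  T2=19  T3=16  T4=28  T5=38
Turnaround (C−A): T1=39  T2=15  T3=10  T4=21  T5=29

6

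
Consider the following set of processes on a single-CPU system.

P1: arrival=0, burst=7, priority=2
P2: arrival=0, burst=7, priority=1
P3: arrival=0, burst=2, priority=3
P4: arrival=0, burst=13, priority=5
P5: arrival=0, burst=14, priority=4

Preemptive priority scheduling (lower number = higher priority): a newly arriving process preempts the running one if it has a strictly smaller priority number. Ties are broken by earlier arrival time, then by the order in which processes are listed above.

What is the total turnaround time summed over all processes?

Schedule: | P2 0-7 | P1 7-14 | P3 14-16 | P5 16-30 | P4 30-43 |
Completion: P1=14  P2=7  P3=16  P4=43  P5=30
Turnaround = completion − arrival: P1=14, P2=7, P3=16, P4=43, P5=30
Total turnaround = 14 + 7 + 16 + 43 + 30 = 110

110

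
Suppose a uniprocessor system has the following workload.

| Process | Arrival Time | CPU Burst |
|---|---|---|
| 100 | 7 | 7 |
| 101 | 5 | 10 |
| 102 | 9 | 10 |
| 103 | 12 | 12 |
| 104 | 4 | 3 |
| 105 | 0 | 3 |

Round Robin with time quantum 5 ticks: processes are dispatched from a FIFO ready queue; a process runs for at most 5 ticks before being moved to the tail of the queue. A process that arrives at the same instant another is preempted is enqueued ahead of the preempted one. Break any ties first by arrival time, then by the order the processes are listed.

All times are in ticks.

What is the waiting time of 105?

0

Schedule: | 105 0-3 | idle 3-4 | 104 4-7 | 101 7-12 | 100 12-17 | 102 17-22 | 103 22-27 | 101 27-32 | 100 32-34 | 102 34-39 | 103 39-46 |
Completion: 100=34  101=32  102=39  103=46  104=7  105=3
Turnaround (C−A): 100=27  101=27  102=30  103=34  104=3  105=3
Waiting(105) = turnaround − burst = 3 − 3 = 0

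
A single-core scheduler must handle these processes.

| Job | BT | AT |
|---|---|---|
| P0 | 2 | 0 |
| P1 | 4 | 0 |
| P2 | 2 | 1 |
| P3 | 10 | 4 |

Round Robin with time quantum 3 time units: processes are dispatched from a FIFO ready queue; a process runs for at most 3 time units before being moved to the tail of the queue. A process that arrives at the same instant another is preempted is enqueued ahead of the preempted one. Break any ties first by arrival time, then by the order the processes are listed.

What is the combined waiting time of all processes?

Timeline: | P0 0-2 | P1 2-5 | P2 5-7 | P3 7-10 | P1 10-11 | P3 11-18 |
Completion: P0=2  P1=11  P2=7  P3=18
Turnaround (C−A): P0=2  P1=11  P2=6  P3=14
Waiting = turnaround − burst: P0=0, P1=7, P2=4, P3=4
Total waiting = 0 + 7 + 4 + 4 = 15

15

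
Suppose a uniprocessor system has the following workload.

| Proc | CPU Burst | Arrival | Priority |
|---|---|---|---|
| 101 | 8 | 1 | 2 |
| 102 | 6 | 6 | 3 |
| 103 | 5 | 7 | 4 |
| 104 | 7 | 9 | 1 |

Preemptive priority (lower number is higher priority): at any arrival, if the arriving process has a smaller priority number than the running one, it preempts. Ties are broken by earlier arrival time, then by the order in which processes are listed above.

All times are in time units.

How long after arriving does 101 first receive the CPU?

0

Schedule: | idle 0-1 | 101 1-9 | 104 9-16 | 102 16-22 | 103 22-27 |
Completion: 101=9  102=22  103=27  104=16
Turnaround (C−A): 101=8  102=16  103=20  104=7
Response(101) = first start − arrival = 1 − 1 = 0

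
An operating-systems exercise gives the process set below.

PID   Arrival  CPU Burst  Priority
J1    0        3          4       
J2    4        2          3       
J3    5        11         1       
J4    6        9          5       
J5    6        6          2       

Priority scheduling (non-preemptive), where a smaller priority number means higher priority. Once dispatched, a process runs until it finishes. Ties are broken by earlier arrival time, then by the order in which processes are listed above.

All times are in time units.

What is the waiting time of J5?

11

Gantt: | J1 0-3 | idle 3-4 | J2 4-6 | J3 6-17 | J5 17-23 | J4 23-32 |
Completion: J1=3  J2=6  J3=17  J4=32  J5=23
Turnaround (C−A): J1=3  J2=2  J3=12  J4=26  J5=17
Waiting(J5) = turnaround − burst = 17 − 6 = 11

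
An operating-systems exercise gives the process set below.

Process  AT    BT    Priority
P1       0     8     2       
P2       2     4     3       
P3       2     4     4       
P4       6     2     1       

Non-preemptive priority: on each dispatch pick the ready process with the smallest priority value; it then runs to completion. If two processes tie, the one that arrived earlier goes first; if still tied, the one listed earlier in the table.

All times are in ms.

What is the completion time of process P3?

Gantt: | P1 0-8 | P4 8-10 | P2 10-14 | P3 14-18 |
Completion: P1=8  P2=14  P3=18  P4=10

18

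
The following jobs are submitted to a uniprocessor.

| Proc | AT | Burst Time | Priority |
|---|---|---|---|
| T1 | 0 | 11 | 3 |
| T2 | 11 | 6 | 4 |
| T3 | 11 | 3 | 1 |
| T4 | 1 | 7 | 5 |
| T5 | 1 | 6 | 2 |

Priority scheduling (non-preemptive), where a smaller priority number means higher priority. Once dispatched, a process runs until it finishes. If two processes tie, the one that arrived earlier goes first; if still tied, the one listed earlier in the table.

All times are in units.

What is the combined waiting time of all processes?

Gantt: | T1 0-11 | T3 11-14 | T5 14-20 | T2 20-26 | T4 26-33 |
Completion: T1=11  T2=26  T3=14  T4=33  T5=20
Waiting = turnaround − burst: T1=0, T2=9, T3=0, T4=25, T5=13
Total waiting = 0 + 9 + 0 + 25 + 13 = 47

47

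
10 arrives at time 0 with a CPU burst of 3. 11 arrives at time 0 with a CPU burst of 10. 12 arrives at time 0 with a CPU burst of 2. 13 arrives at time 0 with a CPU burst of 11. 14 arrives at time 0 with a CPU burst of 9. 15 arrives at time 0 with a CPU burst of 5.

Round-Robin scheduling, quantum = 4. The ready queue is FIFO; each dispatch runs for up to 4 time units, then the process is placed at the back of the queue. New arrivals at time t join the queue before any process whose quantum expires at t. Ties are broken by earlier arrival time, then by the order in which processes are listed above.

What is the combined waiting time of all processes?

121

Timeline: | 10 0-3 | 11 3-7 | 12 7-9 | 13 9-13 | 14 13-17 | 15 17-21 | 11 21-25 | 13 25-29 | 14 29-33 | 15 33-34 | 11 34-36 | 13 36-39 | 14 39-40 |
Completion: 10=3  11=36  12=9  13=39  14=40  15=34
Waiting = turnaround − burst: 10=0, 11=26, 12=7, 13=28, 14=31, 15=29
Total waiting = 0 + 26 + 7 + 28 + 31 + 29 = 121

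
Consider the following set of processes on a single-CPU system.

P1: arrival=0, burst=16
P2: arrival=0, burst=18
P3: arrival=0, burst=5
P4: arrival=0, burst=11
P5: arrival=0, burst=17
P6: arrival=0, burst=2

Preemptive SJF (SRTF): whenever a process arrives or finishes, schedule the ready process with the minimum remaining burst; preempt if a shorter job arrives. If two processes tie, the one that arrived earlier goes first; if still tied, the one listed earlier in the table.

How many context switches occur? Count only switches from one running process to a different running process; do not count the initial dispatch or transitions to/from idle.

Gantt: | P6 0-2 | P3 2-7 | P4 7-18 | P1 18-34 | P5 34-51 | P2 51-69 |
Completion: P1=34  P2=69  P3=7  P4=18  P5=51  P6=2
Turnaround (C−A): P1=34  P2=69  P3=7  P4=18  P5=51  P6=2

5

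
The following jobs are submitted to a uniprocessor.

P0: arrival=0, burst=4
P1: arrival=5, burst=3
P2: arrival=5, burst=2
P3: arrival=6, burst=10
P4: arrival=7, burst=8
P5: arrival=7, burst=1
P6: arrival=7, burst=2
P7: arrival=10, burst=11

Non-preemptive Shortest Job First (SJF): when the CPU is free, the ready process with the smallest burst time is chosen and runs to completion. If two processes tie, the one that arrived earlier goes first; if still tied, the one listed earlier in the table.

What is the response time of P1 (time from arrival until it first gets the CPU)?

5

Schedule: | P0 0-4 | idle 4-5 | P2 5-7 | P5 7-8 | P6 8-10 | P1 10-13 | P4 13-21 | P3 21-31 | P7 31-42 |
Completion: P0=4  P1=13  P2=7  P3=31  P4=21  P5=8  P6=10  P7=42
Turnaround (C−A): P0=4  P1=8  P2=2  P3=25  P4=14  P5=1  P6=3  P7=32
Response(P1) = first start − arrival = 10 − 5 = 5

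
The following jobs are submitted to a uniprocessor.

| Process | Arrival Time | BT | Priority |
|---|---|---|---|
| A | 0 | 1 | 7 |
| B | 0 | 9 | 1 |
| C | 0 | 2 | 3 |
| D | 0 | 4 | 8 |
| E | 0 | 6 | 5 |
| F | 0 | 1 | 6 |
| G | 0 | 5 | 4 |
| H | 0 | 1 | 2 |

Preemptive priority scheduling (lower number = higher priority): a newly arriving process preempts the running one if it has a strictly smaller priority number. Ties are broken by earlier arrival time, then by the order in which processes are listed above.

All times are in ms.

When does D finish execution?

Schedule: | B 0-9 | H 9-10 | C 10-12 | G 12-17 | E 17-23 | F 23-24 | A 24-25 | D 25-29 |
Completion: A=25  B=9  C=12  D=29  E=23  F=24  G=17  H=10
Turnaround (C−A): A=25  B=9  C=12  D=29  E=23  F=24  G=17  H=10

29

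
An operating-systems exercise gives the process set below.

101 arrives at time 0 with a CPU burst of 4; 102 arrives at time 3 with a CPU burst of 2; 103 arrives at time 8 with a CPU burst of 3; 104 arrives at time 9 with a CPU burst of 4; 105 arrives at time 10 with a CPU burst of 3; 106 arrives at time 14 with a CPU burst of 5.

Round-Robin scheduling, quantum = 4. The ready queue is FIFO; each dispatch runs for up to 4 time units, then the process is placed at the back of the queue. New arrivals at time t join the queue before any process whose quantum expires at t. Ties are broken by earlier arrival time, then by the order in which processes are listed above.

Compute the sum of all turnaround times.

33

Gantt: | 101 0-4 | 102 4-6 | idle 6-8 | 103 8-11 | 104 11-15 | 105 15-18 | 106 18-23 |
Completion: 101=4  102=6  103=11  104=15  105=18  106=23
Turnaround (C−A): 101=4  102=3  103=3  104=6  105=8  106=9
Turnaround = completion − arrival: 101=4, 102=3, 103=3, 104=6, 105=8, 106=9
Total turnaround = 4 + 3 + 3 + 6 + 8 + 9 = 33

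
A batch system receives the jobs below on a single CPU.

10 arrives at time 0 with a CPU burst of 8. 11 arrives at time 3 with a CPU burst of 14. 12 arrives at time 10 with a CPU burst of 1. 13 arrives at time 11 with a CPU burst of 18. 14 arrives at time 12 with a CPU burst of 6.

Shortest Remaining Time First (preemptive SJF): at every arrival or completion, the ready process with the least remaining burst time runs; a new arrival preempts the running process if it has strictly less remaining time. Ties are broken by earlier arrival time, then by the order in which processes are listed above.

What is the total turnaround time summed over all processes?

77

Schedule: | 10 0-8 | 11 8-10 | 12 10-11 | 11 11-12 | 14 12-18 | 11 18-29 | 13 29-47 |
Completion: 10=8  11=29  12=11  13=47  14=18
Turnaround (C−A): 10=8  11=26  12=1  13=36  14=6
Turnaround = completion − arrival: 10=8, 11=26, 12=1, 13=36, 14=6
Total turnaround = 8 + 26 + 1 + 36 + 6 = 77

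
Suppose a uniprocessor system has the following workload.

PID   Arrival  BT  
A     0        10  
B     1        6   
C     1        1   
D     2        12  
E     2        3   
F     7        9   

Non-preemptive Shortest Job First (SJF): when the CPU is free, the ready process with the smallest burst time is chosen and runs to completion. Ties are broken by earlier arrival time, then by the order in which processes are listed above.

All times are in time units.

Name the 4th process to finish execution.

Schedule: | A 0-10 | C 10-11 | E 11-14 | B 14-20 | F 20-29 | D 29-41 |
Completion: A=10  B=20  C=11  D=41  E=14  F=29
Finish order: A → C → E → B → F → D

B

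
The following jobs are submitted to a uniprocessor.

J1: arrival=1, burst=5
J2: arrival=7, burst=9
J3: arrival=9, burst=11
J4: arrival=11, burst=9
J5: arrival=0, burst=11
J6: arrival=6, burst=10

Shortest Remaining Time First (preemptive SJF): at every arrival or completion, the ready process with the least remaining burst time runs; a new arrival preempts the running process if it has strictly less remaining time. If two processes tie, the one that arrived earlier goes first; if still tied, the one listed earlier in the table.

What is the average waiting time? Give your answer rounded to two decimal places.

15.17

Schedule: | J5 0-1 | J1 1-6 | J5 6-16 | J2 16-25 | J4 25-34 | J6 34-44 | J3 44-55 |
Completion: J1=6  J2=25  J3=55  J4=34  J5=16  J6=44
Waiting times: J1=0, J2=9, J3=35, J4=14, J5=5, J6=28
Average waiting = (0+9+35+14+5+28) / 6 = 91/6 = 15.17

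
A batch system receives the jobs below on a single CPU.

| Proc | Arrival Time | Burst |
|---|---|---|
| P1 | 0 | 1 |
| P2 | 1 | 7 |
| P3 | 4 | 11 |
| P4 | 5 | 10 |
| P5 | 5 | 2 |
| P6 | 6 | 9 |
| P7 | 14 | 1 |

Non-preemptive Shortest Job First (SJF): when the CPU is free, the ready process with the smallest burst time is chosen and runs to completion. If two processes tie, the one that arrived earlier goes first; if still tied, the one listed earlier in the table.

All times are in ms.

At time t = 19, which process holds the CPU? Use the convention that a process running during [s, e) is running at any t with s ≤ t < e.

P7

Timeline: | P1 0-1 | P2 1-8 | P5 8-10 | P6 10-19 | P7 19-20 | P4 20-30 | P3 30-41 |
Completion: P1=1  P2=8  P3=41  P4=30  P5=10  P6=19  P7=20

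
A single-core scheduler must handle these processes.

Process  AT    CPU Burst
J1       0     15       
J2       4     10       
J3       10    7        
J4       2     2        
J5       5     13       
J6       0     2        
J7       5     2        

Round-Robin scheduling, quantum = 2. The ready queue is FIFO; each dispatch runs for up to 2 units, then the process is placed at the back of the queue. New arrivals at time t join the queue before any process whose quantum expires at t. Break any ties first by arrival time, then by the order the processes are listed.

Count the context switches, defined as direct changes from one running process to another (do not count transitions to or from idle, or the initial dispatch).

Gantt: | J1 0-2 | J6 2-4 | J4 4-6 | J1 6-8 | J2 8-10 | J5 10-12 | J7 12-14 | J1 14-16 | J3 16-18 | J2 18-20 | J5 20-22 | J1 22-24 | J3 24-26 | J2 26-28 | J5 28-30 | J1 30-32 | J3 32-34 | J2 34-36 | J5 36-38 | J1 38-40 | J3 40-41 | J2 41-43 | J5 43-45 | J1 45-47 | J5 47-49 | J1 49-50 | J5 50-51 |
Completion: J1=50  J2=43  J3=41  J4=6  J5=51  J6=4  J7=14
Turnaround (C−A): J1=50  J2=39  J3=31  J4=4  J5=46  J6=4  J7=9

26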